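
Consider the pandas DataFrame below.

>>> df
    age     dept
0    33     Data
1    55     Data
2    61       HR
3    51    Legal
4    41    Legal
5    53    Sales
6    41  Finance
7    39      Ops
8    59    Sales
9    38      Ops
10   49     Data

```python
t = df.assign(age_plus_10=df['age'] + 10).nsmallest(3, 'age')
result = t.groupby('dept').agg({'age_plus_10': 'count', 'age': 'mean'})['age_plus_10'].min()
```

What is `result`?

1

add column age_plus_10 = df['age'] + 10:
    age     dept  age_plus_10
0    33     Data           43
1    55     Data           65
2    61       HR           71
3    51    Legal           61
4    41    Legal           51
5    53    Sales           63
6    41  Finance           51
7    39      Ops           49
8    59    Sales           69
9    38      Ops           48
10   49     Data           59
take 3 rows with smallest age:
   age  dept  age_plus_10
0   33  Data           43
9   38   Ops           48
7   39   Ops           49
group by dept: count(age_plus_10), mean(age):
      age_plus_10   age
dept                   
Data            1  33.0
Ops             2  38.5
The min of column 'age_plus_10' is 1.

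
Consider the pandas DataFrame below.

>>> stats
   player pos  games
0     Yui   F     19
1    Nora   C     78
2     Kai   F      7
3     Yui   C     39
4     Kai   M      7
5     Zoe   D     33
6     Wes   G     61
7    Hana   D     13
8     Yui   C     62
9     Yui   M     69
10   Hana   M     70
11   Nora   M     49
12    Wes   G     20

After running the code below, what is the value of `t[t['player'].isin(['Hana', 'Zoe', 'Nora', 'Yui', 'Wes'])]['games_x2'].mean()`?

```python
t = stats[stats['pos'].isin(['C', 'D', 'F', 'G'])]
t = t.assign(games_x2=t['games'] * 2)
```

filter rows where pos in ['C', 'D', 'F', 'G']:
   player pos  games
0     Yui   F     19
1    Nora   C     78
2     Kai   F      7
3     Yui   C     39
5     Zoe   D     33
6     Wes   G     61
7    Hana   D     13
8     Yui   C     62
12    Wes   G     20
add column games_x2 = t['games'] * 2:
   player pos  games  games_x2
0     Yui   F     19        38
1    Nora   C     78       156
2     Kai   F      7        14
3     Yui   C     39        78
5     Zoe   D     33        66
6     Wes   G     61       122
7    Hana   D     13        26
8     Yui   C     62       124
12    Wes   G     20        40
filter rows where player in ['Hana', 'Zoe', 'Nora', 'Yui', 'Wes']:
   player pos  games  games_x2
0     Yui   F     19        38
1    Nora   C     78       156
3     Yui   C     39        78
5     Zoe   D     33        66
6     Wes   G     61       122
7    Hana   D     13        26
8     Yui   C     62       124
12    Wes   G     20        40

81.25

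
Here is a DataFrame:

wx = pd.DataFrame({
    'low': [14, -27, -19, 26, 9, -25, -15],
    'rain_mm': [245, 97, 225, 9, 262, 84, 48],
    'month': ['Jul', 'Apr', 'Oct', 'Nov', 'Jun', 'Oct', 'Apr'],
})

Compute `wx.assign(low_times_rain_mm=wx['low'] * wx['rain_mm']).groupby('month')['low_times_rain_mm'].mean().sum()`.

add column low_times_rain_mm = wx['low'] * wx['rain_mm']:
   low  rain_mm month  low_times_rain_mm
0   14      245   Jul               3430
1  -27       97   Apr              -2619
2  -19      225   Oct              -4275
3   26        9   Nov                234
4    9      262   Jun               2358
5  -25       84   Oct              -2100
6  -15       48   Apr               -720
group by month, mean of low_times_rain_mm:
month
Apr   -1669.5
Jul    3430.0
Jun    2358.0
Nov     234.0
Oct   -3187.5
Name: low_times_rain_mm, dtype: float64
The sum of the resulting series is 1165.0.

1165.0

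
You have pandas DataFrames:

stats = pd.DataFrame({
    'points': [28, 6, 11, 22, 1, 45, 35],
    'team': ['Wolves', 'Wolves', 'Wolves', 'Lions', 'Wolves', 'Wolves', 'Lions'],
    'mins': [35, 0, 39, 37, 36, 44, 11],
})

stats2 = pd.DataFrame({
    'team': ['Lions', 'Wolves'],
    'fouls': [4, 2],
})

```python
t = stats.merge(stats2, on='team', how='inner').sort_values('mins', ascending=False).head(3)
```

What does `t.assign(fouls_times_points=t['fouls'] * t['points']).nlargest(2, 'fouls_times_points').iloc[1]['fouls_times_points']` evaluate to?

merge on 'team' (how='inner') → 7 rows:
   points    team  mins  fouls
0      28  Wolves    35      2
1       6  Wolves     0      2
2      11  Wolves    39      2
3      22   Lions    37      4
4       1  Wolves    36      2
5      45  Wolves    44      2
6      35   Lions    11      4
sort by mins descending:
   points    team  mins  fouls
5      45  Wolves    44      2
2      11  Wolves    39      2
3      22   Lions    37      4
4       1  Wolves    36      2
0      28  Wolves    35      2
6      35   Lions    11      4
1       6  Wolves     0      2
take first 3 rows:
   points    team  mins  fouls
5      45  Wolves    44      2
2      11  Wolves    39      2
3      22   Lions    37      4
add column fouls_times_points = t['fouls'] * t['points']:
   points    team  mins  fouls  fouls_times_points
5      45  Wolves    44      2                  90
2      11  Wolves    39      2                  22
3      22   Lions    37      4                  88
take 2 rows with largest fouls_times_points:
   points    team  mins  fouls  fouls_times_points
5      45  Wolves    44      2                  90
3      22   Lions    37      4                  88
Hence 88.

88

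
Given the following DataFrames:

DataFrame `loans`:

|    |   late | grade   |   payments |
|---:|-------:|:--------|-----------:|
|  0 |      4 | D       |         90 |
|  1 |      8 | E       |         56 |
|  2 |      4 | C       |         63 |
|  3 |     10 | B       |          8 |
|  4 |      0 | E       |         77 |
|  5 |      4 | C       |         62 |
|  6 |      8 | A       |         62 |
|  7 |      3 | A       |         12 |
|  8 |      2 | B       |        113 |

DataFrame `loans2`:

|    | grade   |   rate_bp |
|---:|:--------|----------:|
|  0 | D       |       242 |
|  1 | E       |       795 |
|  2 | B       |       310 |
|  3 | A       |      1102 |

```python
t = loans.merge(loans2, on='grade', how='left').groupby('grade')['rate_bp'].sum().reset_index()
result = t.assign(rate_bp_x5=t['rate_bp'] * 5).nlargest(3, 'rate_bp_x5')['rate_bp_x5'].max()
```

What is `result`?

11020.0

merge on 'grade' (how='left') → 9 rows:
   late grade  payments  rate_bp
0     4     D        90    242.0
1     8     E        56    795.0
2     4     C        63      NaN
3    10     B         8    310.0
4     0     E        77    795.0
5     4     C        62      NaN
6     8     A        62   1102.0
7     3     A        12   1102.0
8     2     B       113    310.0
group by grade, sum of rate_bp:
grade
A    2204.0
B     620.0
C       0.0
D     242.0
E    1590.0
Name: rate_bp, dtype: float64
reset_index():
  grade  rate_bp
0     A   2204.0
1     B    620.0
2     C      0.0
3     D    242.0
4     E   1590.0
add column rate_bp_x5 = t['rate_bp'] * 5:
  grade  rate_bp  rate_bp_x5
0     A   2204.0     11020.0
1     B    620.0      3100.0
2     C      0.0         0.0
3     D    242.0      1210.0
4     E   1590.0      7950.0
take 3 rows with largest rate_bp_x5:
  grade  rate_bp  rate_bp_x5
0     A   2204.0     11020.0
4     E   1590.0      7950.0
1     B    620.0      3100.0
So max() = 11020.0.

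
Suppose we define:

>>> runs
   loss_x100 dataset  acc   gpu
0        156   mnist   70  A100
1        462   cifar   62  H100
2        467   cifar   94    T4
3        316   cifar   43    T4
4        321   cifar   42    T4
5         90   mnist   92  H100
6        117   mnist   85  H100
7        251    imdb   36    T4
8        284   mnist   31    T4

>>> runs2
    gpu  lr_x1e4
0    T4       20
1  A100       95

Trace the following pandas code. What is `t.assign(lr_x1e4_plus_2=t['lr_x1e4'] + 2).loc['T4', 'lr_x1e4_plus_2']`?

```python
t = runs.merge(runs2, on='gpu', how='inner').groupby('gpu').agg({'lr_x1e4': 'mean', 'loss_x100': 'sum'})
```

22.0

merge on 'gpu' (how='inner') → 6 rows:
   loss_x100 dataset  acc   gpu  lr_x1e4
0        156   mnist   70  A100       95
1        467   cifar   94    T4       20
2        316   cifar   43    T4       20
3        321   cifar   42    T4       20
4        251    imdb   36    T4       20
5        284   mnist   31    T4       20
group by gpu: mean(lr_x1e4), sum(loss_x100):
      lr_x1e4  loss_x100
gpu                     
A100     95.0        156
T4       20.0       1639
add column lr_x1e4_plus_2 = t['lr_x1e4'] + 2:
      lr_x1e4  loss_x100  lr_x1e4_plus_2
gpu                                     
A100     95.0        156            97.0
T4       20.0       1639            22.0
Hence 22.0.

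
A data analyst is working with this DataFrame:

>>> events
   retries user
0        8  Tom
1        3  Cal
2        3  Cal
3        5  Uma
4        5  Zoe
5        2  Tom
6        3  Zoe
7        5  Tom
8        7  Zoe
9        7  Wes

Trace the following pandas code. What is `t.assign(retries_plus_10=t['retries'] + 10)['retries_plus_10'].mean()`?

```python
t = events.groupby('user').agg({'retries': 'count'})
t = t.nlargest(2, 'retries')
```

13.0

group by user, count of retries:
      retries
user         
Cal         2
Tom         3
Uma         1
Wes         1
Zoe         3
take 2 rows with largest retries:
      retries
user         
Tom         3
Zoe         3
add column retries_plus_10 = t['retries'] + 10:
      retries  retries_plus_10
user                          
Tom         3               13
Zoe         3               13
So mean() = 13.0.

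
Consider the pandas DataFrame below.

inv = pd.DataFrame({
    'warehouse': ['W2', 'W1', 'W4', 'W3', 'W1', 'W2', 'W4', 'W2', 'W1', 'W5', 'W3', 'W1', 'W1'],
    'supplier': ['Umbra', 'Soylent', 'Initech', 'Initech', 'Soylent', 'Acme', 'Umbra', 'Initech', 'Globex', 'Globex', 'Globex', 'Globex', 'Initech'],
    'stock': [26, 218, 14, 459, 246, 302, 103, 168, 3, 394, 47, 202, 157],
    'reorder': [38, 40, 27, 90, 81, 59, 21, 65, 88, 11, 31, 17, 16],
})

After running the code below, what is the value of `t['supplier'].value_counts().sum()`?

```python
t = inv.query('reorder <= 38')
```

filter rows where reorder <= 38:
   warehouse supplier  stock  reorder
0         W2    Umbra     26       38
2         W4  Initech     14       27
6         W4    Umbra    103       21
9         W5   Globex    394       11
10        W3   Globex     47       31
11        W1   Globex    202       17
12        W1  Initech    157       16
value_counts of supplier:
supplier
Globex     3
Umbra      2
Initech    2
Name: count, dtype: int64

7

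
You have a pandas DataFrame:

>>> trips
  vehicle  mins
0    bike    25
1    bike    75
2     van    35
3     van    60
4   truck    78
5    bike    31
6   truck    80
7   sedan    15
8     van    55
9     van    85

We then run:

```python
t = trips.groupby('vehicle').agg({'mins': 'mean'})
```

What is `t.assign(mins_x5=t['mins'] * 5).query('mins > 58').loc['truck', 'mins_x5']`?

group by vehicle, mean of mins:
              mins
vehicle           
bike     43.666667
sedan    15.000000
truck    79.000000
van      58.750000
add column mins_x5 = t['mins'] * 5:
              mins     mins_x5
vehicle                       
bike     43.666667  218.333333
sedan    15.000000   75.000000
truck    79.000000  395.000000
van      58.750000  293.750000
filter rows where mins > 58:
          mins  mins_x5
vehicle                
truck    79.00   395.00
van      58.75   293.75
Hence 395.0.

395.0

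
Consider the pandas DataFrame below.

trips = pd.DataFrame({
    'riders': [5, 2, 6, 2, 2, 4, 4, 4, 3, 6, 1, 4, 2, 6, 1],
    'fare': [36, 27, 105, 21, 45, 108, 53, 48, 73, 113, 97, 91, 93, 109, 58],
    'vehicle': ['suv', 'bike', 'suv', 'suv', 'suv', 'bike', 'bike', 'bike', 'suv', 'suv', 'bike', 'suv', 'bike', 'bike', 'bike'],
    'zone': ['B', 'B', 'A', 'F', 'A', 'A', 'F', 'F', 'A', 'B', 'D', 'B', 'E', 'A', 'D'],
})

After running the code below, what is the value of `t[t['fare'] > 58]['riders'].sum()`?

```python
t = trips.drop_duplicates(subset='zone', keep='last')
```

12

drop duplicate zone (keep=last):
    riders  fare vehicle zone
7        4    48    bike    F
11       4    91     suv    B
12       2    93    bike    E
13       6   109    bike    A
14       1    58    bike    D
filter rows where fare > 58:
    riders  fare vehicle zone
11       4    91     suv    B
12       2    93    bike    E
13       6   109    bike    A
sum of column 'riders' → 12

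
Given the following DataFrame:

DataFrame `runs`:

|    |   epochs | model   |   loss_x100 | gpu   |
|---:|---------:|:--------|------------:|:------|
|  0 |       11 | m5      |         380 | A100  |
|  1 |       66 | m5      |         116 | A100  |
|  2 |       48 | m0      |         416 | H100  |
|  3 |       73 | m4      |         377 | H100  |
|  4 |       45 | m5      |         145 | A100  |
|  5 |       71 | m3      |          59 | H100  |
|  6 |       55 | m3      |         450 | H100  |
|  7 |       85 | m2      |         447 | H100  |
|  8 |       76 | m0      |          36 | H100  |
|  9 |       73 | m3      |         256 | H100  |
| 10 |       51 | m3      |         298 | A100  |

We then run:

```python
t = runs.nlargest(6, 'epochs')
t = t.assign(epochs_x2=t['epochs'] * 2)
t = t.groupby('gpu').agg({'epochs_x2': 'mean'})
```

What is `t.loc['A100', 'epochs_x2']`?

132.0

take 6 rows with largest epochs:
   epochs model  loss_x100   gpu
7      85    m2        447  H100
8      76    m0         36  H100
3      73    m4        377  H100
9      73    m3        256  H100
5      71    m3         59  H100
1      66    m5        116  A100
add column epochs_x2 = t['epochs'] * 2:
   epochs model  loss_x100   gpu  epochs_x2
7      85    m2        447  H100        170
8      76    m0         36  H100        152
3      73    m4        377  H100        146
9      73    m3        256  H100        146
5      71    m3         59  H100        142
1      66    m5        116  A100        132
group by gpu, mean of epochs_x2:
      epochs_x2
gpu            
A100      132.0
H100      151.2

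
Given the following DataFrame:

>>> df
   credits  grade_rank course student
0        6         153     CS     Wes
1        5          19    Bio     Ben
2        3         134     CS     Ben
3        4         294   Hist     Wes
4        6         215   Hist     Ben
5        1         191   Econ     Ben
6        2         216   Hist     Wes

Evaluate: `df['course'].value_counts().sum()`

value_counts of course:
course
Hist    3
CS      2
Bio     1
Econ    1
Name: count, dtype: int64
The sum of the resulting series is 7.

7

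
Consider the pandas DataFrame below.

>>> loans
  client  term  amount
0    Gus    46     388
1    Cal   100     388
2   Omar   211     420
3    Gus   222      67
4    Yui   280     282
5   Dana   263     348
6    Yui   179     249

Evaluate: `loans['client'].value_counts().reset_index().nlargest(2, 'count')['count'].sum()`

value_counts of client:
client
Gus     2
Yui     2
Cal     1
Omar    1
Dana    1
Name: count, dtype: int64
reset_index():
  client  count
0    Gus      2
1    Yui      2
2    Cal      1
3   Omar      1
4   Dana      1
take 2 rows with largest count:
  client  count
0    Gus      2
1    Yui      2

4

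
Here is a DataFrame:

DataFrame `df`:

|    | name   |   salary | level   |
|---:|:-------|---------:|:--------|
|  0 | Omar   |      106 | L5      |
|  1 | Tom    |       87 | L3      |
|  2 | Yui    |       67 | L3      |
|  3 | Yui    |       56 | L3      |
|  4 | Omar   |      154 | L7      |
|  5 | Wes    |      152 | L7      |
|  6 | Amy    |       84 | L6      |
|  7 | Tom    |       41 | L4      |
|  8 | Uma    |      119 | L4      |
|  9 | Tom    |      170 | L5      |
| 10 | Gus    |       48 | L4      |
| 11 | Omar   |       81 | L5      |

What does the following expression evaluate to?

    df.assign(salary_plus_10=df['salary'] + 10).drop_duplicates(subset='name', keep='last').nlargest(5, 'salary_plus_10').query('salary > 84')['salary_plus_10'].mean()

157.0

add column salary_plus_10 = df['salary'] + 10:
    name  salary level  salary_plus_10
0   Omar     106    L5             116
1    Tom      87    L3              97
2    Yui      67    L3              77
3    Yui      56    L3              66
4   Omar     154    L7             164
5    Wes     152    L7             162
6    Amy      84    L6              94
7    Tom      41    L4              51
8    Uma     119    L4             129
9    Tom     170    L5             180
10   Gus      48    L4              58
11  Omar      81    L5              91
drop duplicate name (keep=last):
    name  salary level  salary_plus_10
3    Yui      56    L3              66
5    Wes     152    L7             162
6    Amy      84    L6              94
8    Uma     119    L4             129
9    Tom     170    L5             180
10   Gus      48    L4              58
11  Omar      81    L5              91
take 5 rows with largest salary_plus_10:
    name  salary level  salary_plus_10
9    Tom     170    L5             180
5    Wes     152    L7             162
8    Uma     119    L4             129
6    Amy      84    L6              94
11  Omar      81    L5              91
filter rows where salary > 84:
  name  salary level  salary_plus_10
9  Tom     170    L5             180
5  Wes     152    L7             162
8  Uma     119    L4             129
So mean() = 157.0.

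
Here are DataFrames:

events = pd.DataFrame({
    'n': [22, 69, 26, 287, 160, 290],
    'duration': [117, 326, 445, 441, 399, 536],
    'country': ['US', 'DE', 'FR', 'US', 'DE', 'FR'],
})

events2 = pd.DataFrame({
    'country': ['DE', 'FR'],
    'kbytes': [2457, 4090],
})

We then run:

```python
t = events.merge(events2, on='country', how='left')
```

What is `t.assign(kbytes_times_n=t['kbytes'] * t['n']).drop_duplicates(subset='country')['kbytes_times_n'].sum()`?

merge on 'country' (how='left') → 6 rows:
     n  duration country  kbytes
0   22       117      US     NaN
1   69       326      DE  2457.0
2   26       445      FR  4090.0
3  287       441      US     NaN
4  160       399      DE  2457.0
5  290       536      FR  4090.0
add column kbytes_times_n = t['kbytes'] * t['n']:
     n  duration country  kbytes  kbytes_times_n
0   22       117      US     NaN             NaN
1   69       326      DE  2457.0        169533.0
2   26       445      FR  4090.0        106340.0
3  287       441      US     NaN             NaN
4  160       399      DE  2457.0        393120.0
5  290       536      FR  4090.0       1186100.0
drop duplicate country (keep=first):
    n  duration country  kbytes  kbytes_times_n
0  22       117      US     NaN             NaN
1  69       326      DE  2457.0        169533.0
2  26       445      FR  4090.0        106340.0

275873.0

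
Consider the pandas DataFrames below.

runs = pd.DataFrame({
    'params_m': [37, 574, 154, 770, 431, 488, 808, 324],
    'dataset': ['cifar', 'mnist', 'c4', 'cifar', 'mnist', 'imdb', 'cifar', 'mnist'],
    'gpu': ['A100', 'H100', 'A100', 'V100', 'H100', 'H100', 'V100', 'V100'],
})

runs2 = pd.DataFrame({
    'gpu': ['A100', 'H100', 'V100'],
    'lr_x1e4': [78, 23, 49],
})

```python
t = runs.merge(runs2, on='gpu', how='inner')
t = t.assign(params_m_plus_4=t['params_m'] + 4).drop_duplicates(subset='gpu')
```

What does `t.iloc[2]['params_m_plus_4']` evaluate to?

merge on 'gpu' (how='inner') → 8 rows:
   params_m dataset   gpu  lr_x1e4
0        37   cifar  A100       78
1       574   mnist  H100       23
2       154      c4  A100       78
3       770   cifar  V100       49
4       431   mnist  H100       23
5       488    imdb  H100       23
6       808   cifar  V100       49
7       324   mnist  V100       49
add column params_m_plus_4 = t['params_m'] + 4:
   params_m dataset   gpu  lr_x1e4  params_m_plus_4
0        37   cifar  A100       78               41
1       574   mnist  H100       23              578
2       154      c4  A100       78              158
3       770   cifar  V100       49              774
4       431   mnist  H100       23              435
5       488    imdb  H100       23              492
6       808   cifar  V100       49              812
7       324   mnist  V100       49              328
drop duplicate gpu (keep=first):
   params_m dataset   gpu  lr_x1e4  params_m_plus_4
0        37   cifar  A100       78               41
1       574   mnist  H100       23              578
3       770   cifar  V100       49              774
Hence 774.

774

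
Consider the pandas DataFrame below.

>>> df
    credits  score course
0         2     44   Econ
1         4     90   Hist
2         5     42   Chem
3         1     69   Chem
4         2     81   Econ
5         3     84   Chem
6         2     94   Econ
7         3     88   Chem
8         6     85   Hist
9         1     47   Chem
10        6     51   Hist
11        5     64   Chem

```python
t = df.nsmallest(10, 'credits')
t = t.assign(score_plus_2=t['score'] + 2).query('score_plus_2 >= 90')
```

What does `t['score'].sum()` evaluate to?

272

take 10 rows with smallest credits:
    credits  score course
3         1     69   Chem
9         1     47   Chem
0         2     44   Econ
4         2     81   Econ
6         2     94   Econ
5         3     84   Chem
7         3     88   Chem
1         4     90   Hist
2         5     42   Chem
11        5     64   Chem
add column score_plus_2 = t['score'] + 2:
    credits  score course  score_plus_2
3         1     69   Chem            71
9         1     47   Chem            49
0         2     44   Econ            46
4         2     81   Econ            83
6         2     94   Econ            96
5         3     84   Chem            86
7         3     88   Chem            90
1         4     90   Hist            92
2         5     42   Chem            44
11        5     64   Chem            66
filter rows where score_plus_2 >= 90:
   credits  score course  score_plus_2
6        2     94   Econ            96
7        3     88   Chem            90
1        4     90   Hist            92
Then the sum of column 'score': 272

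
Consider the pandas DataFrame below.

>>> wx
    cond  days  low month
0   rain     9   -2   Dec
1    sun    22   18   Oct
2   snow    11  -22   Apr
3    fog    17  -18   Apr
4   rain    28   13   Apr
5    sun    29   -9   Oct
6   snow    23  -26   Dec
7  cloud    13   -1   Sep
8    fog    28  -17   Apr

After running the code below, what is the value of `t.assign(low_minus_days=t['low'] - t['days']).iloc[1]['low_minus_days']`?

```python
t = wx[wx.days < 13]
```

-33

filter rows where days < 13:
   cond  days  low month
0  rain     9   -2   Dec
2  snow    11  -22   Apr
add column low_minus_days = t['low'] - t['days']:
   cond  days  low month  low_minus_days
0  rain     9   -2   Dec             -11
2  snow    11  -22   Apr             -33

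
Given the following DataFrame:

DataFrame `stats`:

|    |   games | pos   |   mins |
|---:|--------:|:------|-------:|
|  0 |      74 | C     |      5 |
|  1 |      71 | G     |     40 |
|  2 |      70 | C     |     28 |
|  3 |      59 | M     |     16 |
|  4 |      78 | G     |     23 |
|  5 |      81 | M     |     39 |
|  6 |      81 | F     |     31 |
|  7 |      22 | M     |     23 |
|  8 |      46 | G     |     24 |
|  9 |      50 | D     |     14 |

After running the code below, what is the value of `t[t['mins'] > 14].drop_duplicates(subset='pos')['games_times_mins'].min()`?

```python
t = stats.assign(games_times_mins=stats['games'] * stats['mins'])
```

add column games_times_mins = stats['games'] * stats['mins']:
   games pos  mins  games_times_mins
0     74   C     5               370
1     71   G    40              2840
2     70   C    28              1960
3     59   M    16               944
4     78   G    23              1794
5     81   M    39              3159
6     81   F    31              2511
7     22   M    23               506
8     46   G    24              1104
9     50   D    14               700
filter rows where mins > 14:
   games pos  mins  games_times_mins
1     71   G    40              2840
2     70   C    28              1960
3     59   M    16               944
4     78   G    23              1794
5     81   M    39              3159
6     81   F    31              2511
7     22   M    23               506
8     46   G    24              1104
drop duplicate pos (keep=first):
   games pos  mins  games_times_mins
1     71   G    40              2840
2     70   C    28              1960
3     59   M    16               944
6     81   F    31              2511
min of column 'games_times_mins' → 944

944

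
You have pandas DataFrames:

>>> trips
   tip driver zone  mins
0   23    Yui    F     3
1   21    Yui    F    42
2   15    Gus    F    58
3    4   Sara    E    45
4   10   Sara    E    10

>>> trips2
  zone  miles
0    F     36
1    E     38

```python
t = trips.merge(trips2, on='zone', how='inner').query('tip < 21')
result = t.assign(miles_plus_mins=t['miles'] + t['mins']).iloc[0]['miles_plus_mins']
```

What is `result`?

merge on 'zone' (how='inner') → 5 rows:
   tip driver zone  mins  miles
0   23    Yui    F     3     36
1   21    Yui    F    42     36
2   15    Gus    F    58     36
3    4   Sara    E    45     38
4   10   Sara    E    10     38
filter rows where tip < 21:
   tip driver zone  mins  miles
2   15    Gus    F    58     36
3    4   Sara    E    45     38
4   10   Sara    E    10     38
add column miles_plus_mins = t['miles'] + t['mins']:
   tip driver zone  mins  miles  miles_plus_mins
2   15    Gus    F    58     36               94
3    4   Sara    E    45     38               83
4   10   Sara    E    10     38               48
Then the value at position 0, column 'miles_plus_mins': 94

94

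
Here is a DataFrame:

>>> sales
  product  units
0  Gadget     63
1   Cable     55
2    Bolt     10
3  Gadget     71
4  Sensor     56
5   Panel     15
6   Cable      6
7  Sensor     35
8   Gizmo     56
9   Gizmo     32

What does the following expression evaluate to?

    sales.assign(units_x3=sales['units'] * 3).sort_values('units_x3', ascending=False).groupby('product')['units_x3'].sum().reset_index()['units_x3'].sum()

add column units_x3 = sales['units'] * 3:
  product  units  units_x3
0  Gadget     63       189
1   Cable     55       165
2    Bolt     10        30
3  Gadget     71       213
4  Sensor     56       168
5   Panel     15        45
6   Cable      6        18
7  Sensor     35       105
8   Gizmo     56       168
9   Gizmo     32        96
sort by units_x3 descending:
  product  units  units_x3
3  Gadget     71       213
0  Gadget     63       189
4  Sensor     56       168
8   Gizmo     56       168
1   Cable     55       165
7  Sensor     35       105
9   Gizmo     32        96
5   Panel     15        45
2    Bolt     10        30
6   Cable      6        18
group by product, sum of units_x3:
product
Bolt       30
Cable     183
Gadget    402
Gizmo     264
Panel      45
Sensor    273
Name: units_x3, dtype: int64
reset_index():
  product  units_x3
0    Bolt        30
1   Cable       183
2  Gadget       402
3   Gizmo       264
4   Panel        45
5  Sensor       273
sum of column 'units_x3' → 1197

1197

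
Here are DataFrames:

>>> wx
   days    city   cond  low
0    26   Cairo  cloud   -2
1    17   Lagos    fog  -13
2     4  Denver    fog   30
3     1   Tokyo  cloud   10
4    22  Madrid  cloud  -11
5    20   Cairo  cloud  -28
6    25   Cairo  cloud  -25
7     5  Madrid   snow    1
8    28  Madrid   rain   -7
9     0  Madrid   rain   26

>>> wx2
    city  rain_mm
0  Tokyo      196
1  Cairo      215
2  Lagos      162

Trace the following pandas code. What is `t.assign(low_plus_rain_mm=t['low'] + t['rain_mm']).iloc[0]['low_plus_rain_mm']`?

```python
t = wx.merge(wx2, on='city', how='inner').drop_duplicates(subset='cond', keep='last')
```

149

merge on 'city' (how='inner') → 5 rows:
   days   city   cond  low  rain_mm
0    26  Cairo  cloud   -2      215
1    17  Lagos    fog  -13      162
2     1  Tokyo  cloud   10      196
3    20  Cairo  cloud  -28      215
4    25  Cairo  cloud  -25      215
drop duplicate cond (keep=last):
   days   city   cond  low  rain_mm
1    17  Lagos    fog  -13      162
4    25  Cairo  cloud  -25      215
add column low_plus_rain_mm = t['low'] + t['rain_mm']:
   days   city   cond  low  rain_mm  low_plus_rain_mm
1    17  Lagos    fog  -13      162               149
4    25  Cairo  cloud  -25      215               190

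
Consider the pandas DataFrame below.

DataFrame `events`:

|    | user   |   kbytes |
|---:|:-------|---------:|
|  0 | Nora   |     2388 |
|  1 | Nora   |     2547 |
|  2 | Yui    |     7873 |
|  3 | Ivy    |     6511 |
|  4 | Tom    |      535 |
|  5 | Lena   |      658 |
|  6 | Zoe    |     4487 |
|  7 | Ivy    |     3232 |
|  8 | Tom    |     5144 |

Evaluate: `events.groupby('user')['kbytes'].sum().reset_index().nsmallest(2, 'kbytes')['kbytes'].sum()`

group by user, sum of kbytes:
user
Ivy     9743
Lena     658
Nora    4935
Tom     5679
Yui     7873
Zoe     4487
Name: kbytes, dtype: int64
reset_index():
   user  kbytes
0   Ivy    9743
1  Lena     658
2  Nora    4935
3   Tom    5679
4   Yui    7873
5   Zoe    4487
take 2 rows with smallest kbytes:
   user  kbytes
1  Lena     658
5   Zoe    4487

5145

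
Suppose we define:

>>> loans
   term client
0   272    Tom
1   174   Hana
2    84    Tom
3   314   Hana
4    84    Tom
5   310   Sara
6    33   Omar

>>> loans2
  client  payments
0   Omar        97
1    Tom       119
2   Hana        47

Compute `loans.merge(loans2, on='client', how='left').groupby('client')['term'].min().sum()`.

merge on 'client' (how='left') → 7 rows:
   term client  payments
0   272    Tom     119.0
1   174   Hana      47.0
2    84    Tom     119.0
3   314   Hana      47.0
4    84    Tom     119.0
5   310   Sara       NaN
6    33   Omar      97.0
group by client, min of term:
client
Hana    174
Omar     33
Sara    310
Tom      84
Name: term, dtype: int64
Reading off the sum of the resulting series, we get 601.

601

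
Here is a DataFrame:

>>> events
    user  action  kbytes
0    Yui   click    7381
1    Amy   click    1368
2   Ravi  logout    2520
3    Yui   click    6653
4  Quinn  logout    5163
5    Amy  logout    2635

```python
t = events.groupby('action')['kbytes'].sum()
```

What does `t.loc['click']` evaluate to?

15402

group by action, sum of kbytes:
action
click     15402
logout    10318
Name: kbytes, dtype: int64
Hence 15402.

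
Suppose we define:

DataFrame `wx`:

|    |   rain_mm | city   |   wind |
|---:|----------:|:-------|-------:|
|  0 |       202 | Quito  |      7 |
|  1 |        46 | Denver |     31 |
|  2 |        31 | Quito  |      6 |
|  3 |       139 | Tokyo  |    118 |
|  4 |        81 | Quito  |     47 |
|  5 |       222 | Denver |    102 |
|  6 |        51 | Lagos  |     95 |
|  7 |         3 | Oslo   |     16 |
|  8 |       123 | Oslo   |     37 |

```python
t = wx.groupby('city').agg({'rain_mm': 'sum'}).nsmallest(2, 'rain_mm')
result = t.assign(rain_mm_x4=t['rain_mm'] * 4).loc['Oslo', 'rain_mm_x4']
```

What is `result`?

group by city, sum of rain_mm:
        rain_mm
city           
Denver      268
Lagos        51
Oslo        126
Quito       314
Tokyo       139
take 2 rows with smallest rain_mm:
       rain_mm
city          
Lagos       51
Oslo       126
add column rain_mm_x4 = t['rain_mm'] * 4:
       rain_mm  rain_mm_x4
city                      
Lagos       51         204
Oslo       126         504
Reading off the value at row 'Oslo', column 'rain_mm_x4', we get 504.

504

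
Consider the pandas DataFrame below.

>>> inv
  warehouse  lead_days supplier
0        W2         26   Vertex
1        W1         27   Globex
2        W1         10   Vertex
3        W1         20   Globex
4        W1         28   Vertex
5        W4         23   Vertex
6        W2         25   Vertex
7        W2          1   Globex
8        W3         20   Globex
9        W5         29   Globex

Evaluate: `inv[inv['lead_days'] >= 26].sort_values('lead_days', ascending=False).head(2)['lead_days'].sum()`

filter rows where lead_days >= 26:
  warehouse  lead_days supplier
0        W2         26   Vertex
1        W1         27   Globex
4        W1         28   Vertex
9        W5         29   Globex
sort by lead_days descending:
  warehouse  lead_days supplier
9        W5         29   Globex
4        W1         28   Vertex
1        W1         27   Globex
0        W2         26   Vertex
take first 2 rows:
  warehouse  lead_days supplier
9        W5         29   Globex
4        W1         28   Vertex
Taking the sum of column 'lead_days' gives 57.

57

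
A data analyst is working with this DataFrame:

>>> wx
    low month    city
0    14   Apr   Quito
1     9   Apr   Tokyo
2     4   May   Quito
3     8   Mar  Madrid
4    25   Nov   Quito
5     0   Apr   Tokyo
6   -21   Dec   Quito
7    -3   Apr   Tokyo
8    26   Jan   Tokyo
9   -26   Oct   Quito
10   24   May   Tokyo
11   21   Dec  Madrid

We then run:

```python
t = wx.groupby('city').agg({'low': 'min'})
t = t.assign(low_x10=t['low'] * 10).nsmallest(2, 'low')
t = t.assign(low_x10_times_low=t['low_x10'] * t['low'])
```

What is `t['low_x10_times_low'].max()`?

6760

group by city, min of low:
        low
city       
Madrid    8
Quito   -26
Tokyo    -3
add column low_x10 = t['low'] * 10:
        low  low_x10
city                
Madrid    8       80
Quito   -26     -260
Tokyo    -3      -30
take 2 rows with smallest low:
       low  low_x10
city               
Quito  -26     -260
Tokyo   -3      -30
add column low_x10_times_low = t['low_x10'] * t['low']:
       low  low_x10  low_x10_times_low
city                                  
Quito  -26     -260               6760
Tokyo   -3      -30                 90
The max of column 'low_x10_times_low' is 6760.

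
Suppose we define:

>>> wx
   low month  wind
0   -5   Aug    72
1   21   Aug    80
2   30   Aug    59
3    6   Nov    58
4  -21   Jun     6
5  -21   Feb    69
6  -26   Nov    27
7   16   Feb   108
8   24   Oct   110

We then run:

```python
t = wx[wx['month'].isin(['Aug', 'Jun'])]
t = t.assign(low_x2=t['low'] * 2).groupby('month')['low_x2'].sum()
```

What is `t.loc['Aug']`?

filter rows where month in ['Aug', 'Jun']:
   low month  wind
0   -5   Aug    72
1   21   Aug    80
2   30   Aug    59
4  -21   Jun     6
add column low_x2 = t['low'] * 2:
   low month  wind  low_x2
0   -5   Aug    72     -10
1   21   Aug    80      42
2   30   Aug    59      60
4  -21   Jun     6     -42
group by month, sum of low_x2:
month
Aug    92
Jun   -42
Name: low_x2, dtype: int64

92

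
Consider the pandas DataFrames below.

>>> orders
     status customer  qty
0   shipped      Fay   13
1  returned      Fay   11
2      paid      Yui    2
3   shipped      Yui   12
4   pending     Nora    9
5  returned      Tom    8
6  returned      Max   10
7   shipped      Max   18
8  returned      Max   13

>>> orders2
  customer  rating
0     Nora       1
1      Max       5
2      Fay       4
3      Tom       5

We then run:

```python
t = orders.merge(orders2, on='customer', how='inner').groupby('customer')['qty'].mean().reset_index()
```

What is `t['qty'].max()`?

merge on 'customer' (how='inner') → 7 rows:
     status customer  qty  rating
0   shipped      Fay   13       4
1  returned      Fay   11       4
2   pending     Nora    9       1
3  returned      Tom    8       5
4  returned      Max   10       5
5   shipped      Max   18       5
6  returned      Max   13       5
group by customer, mean of qty:
customer
Fay     12.000000
Max     13.666667
Nora     9.000000
Tom      8.000000
Name: qty, dtype: float64
reset_index():
  customer        qty
0      Fay  12.000000
1      Max  13.666667
2     Nora   9.000000
3      Tom   8.000000
Then the max of column 'qty': 13.6666666667

13.6666666667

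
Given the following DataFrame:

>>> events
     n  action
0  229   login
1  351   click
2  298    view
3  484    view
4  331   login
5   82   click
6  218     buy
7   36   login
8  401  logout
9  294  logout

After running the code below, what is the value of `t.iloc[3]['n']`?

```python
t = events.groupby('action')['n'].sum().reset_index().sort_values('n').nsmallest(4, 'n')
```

group by action, sum of n:
action
buy       218
click     433
login     596
logout    695
view      782
Name: n, dtype: int64
reset_index():
   action    n
0     buy  218
1   click  433
2   login  596
3  logout  695
4    view  782
sort by n:
   action    n
0     buy  218
1   click  433
2   login  596
3  logout  695
4    view  782
take 4 rows with smallest n:
   action    n
0     buy  218
1   click  433
2   login  596
3  logout  695
Taking the value at position 3, column 'n' gives 695.

695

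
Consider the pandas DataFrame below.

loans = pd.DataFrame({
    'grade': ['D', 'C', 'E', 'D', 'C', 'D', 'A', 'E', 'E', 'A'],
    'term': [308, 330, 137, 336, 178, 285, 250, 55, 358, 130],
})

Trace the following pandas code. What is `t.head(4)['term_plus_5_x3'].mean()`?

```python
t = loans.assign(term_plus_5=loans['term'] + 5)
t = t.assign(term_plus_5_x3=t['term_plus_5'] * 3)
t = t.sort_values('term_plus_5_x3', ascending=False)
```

add column term_plus_5 = loans['term'] + 5:
  grade  term  term_plus_5
0     D   308          313
1     C   330          335
2     E   137          142
3     D   336          341
4     C   178          183
5     D   285          290
6     A   250          255
7     E    55           60
8     E   358          363
9     A   130          135
add column term_plus_5_x3 = t['term_plus_5'] * 3:
  grade  term  term_plus_5  term_plus_5_x3
0     D   308          313             939
1     C   330          335            1005
2     E   137          142             426
3     D   336          341            1023
4     C   178          183             549
5     D   285          290             870
6     A   250          255             765
7     E    55           60             180
8     E   358          363            1089
9     A   130          135             405
sort by term_plus_5_x3 descending:
  grade  term  term_plus_5  term_plus_5_x3
8     E   358          363            1089
3     D   336          341            1023
1     C   330          335            1005
0     D   308          313             939
5     D   285          290             870
6     A   250          255             765
4     C   178          183             549
2     E   137          142             426
9     A   130          135             405
7     E    55           60             180
take first 4 rows:
  grade  term  term_plus_5  term_plus_5_x3
8     E   358          363            1089
3     D   336          341            1023
1     C   330          335            1005
0     D   308          313             939
Finally, mean of column 'term_plus_5_x3' = 1014.0.

1014.0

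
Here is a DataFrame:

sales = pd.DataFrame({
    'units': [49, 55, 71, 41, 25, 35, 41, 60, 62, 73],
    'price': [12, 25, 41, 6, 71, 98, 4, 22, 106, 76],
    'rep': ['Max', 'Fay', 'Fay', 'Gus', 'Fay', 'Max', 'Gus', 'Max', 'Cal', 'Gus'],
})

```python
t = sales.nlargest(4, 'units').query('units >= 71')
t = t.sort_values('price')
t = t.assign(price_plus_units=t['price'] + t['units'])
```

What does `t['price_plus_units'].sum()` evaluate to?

take 4 rows with largest units:
   units  price  rep
9     73     76  Gus
2     71     41  Fay
8     62    106  Cal
7     60     22  Max
filter rows where units >= 71:
   units  price  rep
9     73     76  Gus
2     71     41  Fay
sort by price:
   units  price  rep
2     71     41  Fay
9     73     76  Gus
add column price_plus_units = t['price'] + t['units']:
   units  price  rep  price_plus_units
2     71     41  Fay               112
9     73     76  Gus               149
Taking the sum of column 'price_plus_units' gives 261.

261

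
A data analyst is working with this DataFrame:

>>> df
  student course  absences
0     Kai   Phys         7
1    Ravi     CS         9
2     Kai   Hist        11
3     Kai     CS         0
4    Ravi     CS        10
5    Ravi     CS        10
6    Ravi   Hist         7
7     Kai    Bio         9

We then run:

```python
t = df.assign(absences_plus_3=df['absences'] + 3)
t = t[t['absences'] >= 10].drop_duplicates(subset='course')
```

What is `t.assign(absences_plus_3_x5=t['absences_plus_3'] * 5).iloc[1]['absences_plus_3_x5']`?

add column absences_plus_3 = df['absences'] + 3:
  student course  absences  absences_plus_3
0     Kai   Phys         7               10
1    Ravi     CS         9               12
2     Kai   Hist        11               14
3     Kai     CS         0                3
4    Ravi     CS        10               13
5    Ravi     CS        10               13
6    Ravi   Hist         7               10
7     Kai    Bio         9               12
filter rows where absences >= 10:
  student course  absences  absences_plus_3
2     Kai   Hist        11               14
4    Ravi     CS        10               13
5    Ravi     CS        10               13
drop duplicate course (keep=first):
  student course  absences  absences_plus_3
2     Kai   Hist        11               14
4    Ravi     CS        10               13
add column absences_plus_3_x5 = t['absences_plus_3'] * 5:
  student course  absences  absences_plus_3  absences_plus_3_x5
2     Kai   Hist        11               14                  70
4    Ravi     CS        10               13                  65
Reading off the value at position 1, column 'absences_plus_3_x5', we get 65.

65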